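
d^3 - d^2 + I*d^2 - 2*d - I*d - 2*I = (d - 2)*(d + 1)*(d + I)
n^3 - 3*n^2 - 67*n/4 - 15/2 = (n - 6)*(n + 1/2)*(n + 5/2)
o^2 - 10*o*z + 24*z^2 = (o - 6*z)*(o - 4*z)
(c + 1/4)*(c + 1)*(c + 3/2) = c^3 + 11*c^2/4 + 17*c/8 + 3/8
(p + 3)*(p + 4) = p^2 + 7*p + 12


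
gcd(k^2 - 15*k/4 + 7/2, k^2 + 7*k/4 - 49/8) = k - 7/4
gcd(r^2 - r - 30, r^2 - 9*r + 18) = r - 6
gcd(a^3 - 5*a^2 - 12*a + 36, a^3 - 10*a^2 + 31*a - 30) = a - 2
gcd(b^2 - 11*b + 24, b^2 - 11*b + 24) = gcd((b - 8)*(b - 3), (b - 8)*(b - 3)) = b^2 - 11*b + 24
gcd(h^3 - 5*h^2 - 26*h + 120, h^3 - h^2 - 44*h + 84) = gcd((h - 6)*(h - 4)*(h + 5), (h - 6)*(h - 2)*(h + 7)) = h - 6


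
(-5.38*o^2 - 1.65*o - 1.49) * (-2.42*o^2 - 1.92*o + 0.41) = 13.0196*o^4 + 14.3226*o^3 + 4.568*o^2 + 2.1843*o - 0.6109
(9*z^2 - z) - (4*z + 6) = 9*z^2 - 5*z - 6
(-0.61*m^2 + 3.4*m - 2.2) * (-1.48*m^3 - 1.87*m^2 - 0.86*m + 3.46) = 0.9028*m^5 - 3.8913*m^4 - 2.5774*m^3 - 0.920599999999999*m^2 + 13.656*m - 7.612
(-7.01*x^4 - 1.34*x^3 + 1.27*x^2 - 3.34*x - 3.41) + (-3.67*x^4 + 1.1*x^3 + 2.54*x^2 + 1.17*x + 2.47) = -10.68*x^4 - 0.24*x^3 + 3.81*x^2 - 2.17*x - 0.94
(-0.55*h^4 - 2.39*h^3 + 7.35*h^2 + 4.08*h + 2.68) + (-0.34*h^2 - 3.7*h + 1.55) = -0.55*h^4 - 2.39*h^3 + 7.01*h^2 + 0.38*h + 4.23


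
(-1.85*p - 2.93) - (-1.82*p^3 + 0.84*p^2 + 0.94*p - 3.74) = 1.82*p^3 - 0.84*p^2 - 2.79*p + 0.81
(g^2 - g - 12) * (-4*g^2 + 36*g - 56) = -4*g^4 + 40*g^3 - 44*g^2 - 376*g + 672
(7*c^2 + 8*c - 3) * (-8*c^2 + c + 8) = -56*c^4 - 57*c^3 + 88*c^2 + 61*c - 24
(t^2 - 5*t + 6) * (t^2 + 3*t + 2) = t^4 - 2*t^3 - 7*t^2 + 8*t + 12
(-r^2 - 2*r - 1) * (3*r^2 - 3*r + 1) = -3*r^4 - 3*r^3 + 2*r^2 + r - 1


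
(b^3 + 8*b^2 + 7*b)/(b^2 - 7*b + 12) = b*(b^2 + 8*b + 7)/(b^2 - 7*b + 12)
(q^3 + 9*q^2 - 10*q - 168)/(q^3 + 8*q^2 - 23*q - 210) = (q - 4)/(q - 5)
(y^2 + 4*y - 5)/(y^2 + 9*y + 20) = (y - 1)/(y + 4)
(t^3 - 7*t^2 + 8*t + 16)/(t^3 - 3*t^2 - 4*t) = (t - 4)/t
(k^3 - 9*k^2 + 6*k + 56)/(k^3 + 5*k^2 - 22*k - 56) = (k - 7)/(k + 7)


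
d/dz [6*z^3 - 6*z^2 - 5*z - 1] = 18*z^2 - 12*z - 5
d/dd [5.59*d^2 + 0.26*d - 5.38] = 11.18*d + 0.26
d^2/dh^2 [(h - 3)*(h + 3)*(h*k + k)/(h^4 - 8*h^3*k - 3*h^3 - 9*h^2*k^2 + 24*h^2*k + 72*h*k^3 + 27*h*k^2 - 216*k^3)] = 2*k*(h^6 + 12*h^5 + 27*h^4*k^2 - 96*h^4*k + 18*h^4 - 576*h^3*k^3 + 292*h^3*k^2 - 192*h^3*k + 1728*h^2*k^4 - 1728*h^2*k^3 + 495*h^2*k^2 + 6912*h*k^4 + 5184*k^6 + 2592*k^5 + 1971*k^4)/(h^9 - 24*h^8*k + 165*h^7*k^2 + 136*h^6*k^3 - 4941*h^5*k^4 + 7992*h^4*k^5 + 45927*h^3*k^6 - 106920*h^2*k^7 - 139968*h*k^8 + 373248*k^9)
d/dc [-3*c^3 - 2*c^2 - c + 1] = -9*c^2 - 4*c - 1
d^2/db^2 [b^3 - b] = 6*b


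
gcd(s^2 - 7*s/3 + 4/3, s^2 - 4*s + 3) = s - 1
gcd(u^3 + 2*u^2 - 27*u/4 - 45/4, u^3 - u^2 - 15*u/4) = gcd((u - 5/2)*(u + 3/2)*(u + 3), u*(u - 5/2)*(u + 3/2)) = u^2 - u - 15/4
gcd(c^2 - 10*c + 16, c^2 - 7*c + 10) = c - 2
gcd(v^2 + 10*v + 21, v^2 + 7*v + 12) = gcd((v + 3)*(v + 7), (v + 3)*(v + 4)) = v + 3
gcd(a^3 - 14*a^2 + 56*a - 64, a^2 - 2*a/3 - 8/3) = a - 2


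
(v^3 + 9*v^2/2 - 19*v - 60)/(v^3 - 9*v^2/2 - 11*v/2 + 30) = (v + 6)/(v - 3)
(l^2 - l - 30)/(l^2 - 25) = (l - 6)/(l - 5)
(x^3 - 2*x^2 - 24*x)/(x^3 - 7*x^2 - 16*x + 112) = x*(x - 6)/(x^2 - 11*x + 28)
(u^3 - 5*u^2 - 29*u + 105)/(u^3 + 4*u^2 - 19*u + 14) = (u^3 - 5*u^2 - 29*u + 105)/(u^3 + 4*u^2 - 19*u + 14)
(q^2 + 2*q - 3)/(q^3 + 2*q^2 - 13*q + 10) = (q + 3)/(q^2 + 3*q - 10)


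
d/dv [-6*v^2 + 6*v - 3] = 6 - 12*v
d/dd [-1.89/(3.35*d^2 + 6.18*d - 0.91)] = (12.663*d + 11.6802)/(3.35*d^2 + 6.18*d - 0.91)^2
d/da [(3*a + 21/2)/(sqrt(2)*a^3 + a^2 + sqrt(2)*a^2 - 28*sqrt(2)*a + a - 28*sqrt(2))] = 3*(2*sqrt(2)*a^3 + 2*a^2 + 2*sqrt(2)*a^2 - 56*sqrt(2)*a + 2*a - (2*a + 7)*(3*sqrt(2)*a^2 + 2*a + 2*sqrt(2)*a - 28*sqrt(2) + 1) - 56*sqrt(2))/(2*(sqrt(2)*a^3 + a^2 + sqrt(2)*a^2 - 28*sqrt(2)*a + a - 28*sqrt(2))^2)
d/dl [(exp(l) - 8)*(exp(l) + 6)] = 2*(exp(l) - 1)*exp(l)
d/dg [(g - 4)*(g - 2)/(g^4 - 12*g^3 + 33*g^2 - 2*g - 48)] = 2*(-g^3 + 11*g^2 - 40*g + 38)/(g^6 - 20*g^5 + 126*g^4 - 212*g^3 - 311*g^2 + 624*g + 576)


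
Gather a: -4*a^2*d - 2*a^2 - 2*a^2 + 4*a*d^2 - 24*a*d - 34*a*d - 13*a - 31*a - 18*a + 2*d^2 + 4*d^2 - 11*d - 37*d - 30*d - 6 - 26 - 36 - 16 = a^2*(-4*d - 4) + a*(4*d^2 - 58*d - 62) + 6*d^2 - 78*d - 84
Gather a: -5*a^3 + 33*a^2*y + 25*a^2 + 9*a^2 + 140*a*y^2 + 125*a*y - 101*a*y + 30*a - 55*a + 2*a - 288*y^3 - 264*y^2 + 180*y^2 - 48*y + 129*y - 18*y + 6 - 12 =-5*a^3 + a^2*(33*y + 34) + a*(140*y^2 + 24*y - 23) - 288*y^3 - 84*y^2 + 63*y - 6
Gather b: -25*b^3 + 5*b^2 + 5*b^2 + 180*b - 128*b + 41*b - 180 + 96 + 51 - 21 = -25*b^3 + 10*b^2 + 93*b - 54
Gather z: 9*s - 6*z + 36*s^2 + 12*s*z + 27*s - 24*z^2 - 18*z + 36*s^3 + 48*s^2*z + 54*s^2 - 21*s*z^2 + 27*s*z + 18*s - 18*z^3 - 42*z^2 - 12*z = 36*s^3 + 90*s^2 + 54*s - 18*z^3 + z^2*(-21*s - 66) + z*(48*s^2 + 39*s - 36)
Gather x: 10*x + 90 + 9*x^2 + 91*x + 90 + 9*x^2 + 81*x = 18*x^2 + 182*x + 180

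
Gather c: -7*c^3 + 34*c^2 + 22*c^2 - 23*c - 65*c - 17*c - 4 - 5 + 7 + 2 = -7*c^3 + 56*c^2 - 105*c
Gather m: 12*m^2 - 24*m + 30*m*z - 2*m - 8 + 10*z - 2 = 12*m^2 + m*(30*z - 26) + 10*z - 10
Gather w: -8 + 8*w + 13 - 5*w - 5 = 3*w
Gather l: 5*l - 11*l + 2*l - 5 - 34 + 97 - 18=40 - 4*l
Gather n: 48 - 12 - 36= 0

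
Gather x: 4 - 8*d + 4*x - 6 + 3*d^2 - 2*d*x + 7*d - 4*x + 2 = 3*d^2 - 2*d*x - d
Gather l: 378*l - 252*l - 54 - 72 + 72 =126*l - 54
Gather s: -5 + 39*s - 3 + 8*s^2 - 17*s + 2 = 8*s^2 + 22*s - 6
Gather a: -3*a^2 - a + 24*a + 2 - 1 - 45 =-3*a^2 + 23*a - 44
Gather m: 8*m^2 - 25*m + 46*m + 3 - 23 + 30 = 8*m^2 + 21*m + 10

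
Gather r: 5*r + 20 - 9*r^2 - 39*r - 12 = -9*r^2 - 34*r + 8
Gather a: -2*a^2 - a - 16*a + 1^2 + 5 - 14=-2*a^2 - 17*a - 8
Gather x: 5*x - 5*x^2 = -5*x^2 + 5*x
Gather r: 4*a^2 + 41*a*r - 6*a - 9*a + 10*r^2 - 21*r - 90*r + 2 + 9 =4*a^2 - 15*a + 10*r^2 + r*(41*a - 111) + 11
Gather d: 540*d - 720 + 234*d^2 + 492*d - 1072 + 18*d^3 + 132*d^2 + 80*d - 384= 18*d^3 + 366*d^2 + 1112*d - 2176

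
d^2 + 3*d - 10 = (d - 2)*(d + 5)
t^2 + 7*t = t*(t + 7)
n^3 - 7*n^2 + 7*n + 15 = (n - 5)*(n - 3)*(n + 1)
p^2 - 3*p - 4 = (p - 4)*(p + 1)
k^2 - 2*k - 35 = (k - 7)*(k + 5)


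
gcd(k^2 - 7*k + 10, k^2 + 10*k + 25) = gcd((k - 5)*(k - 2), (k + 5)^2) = 1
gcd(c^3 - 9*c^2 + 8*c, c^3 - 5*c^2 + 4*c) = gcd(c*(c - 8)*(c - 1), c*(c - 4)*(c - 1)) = c^2 - c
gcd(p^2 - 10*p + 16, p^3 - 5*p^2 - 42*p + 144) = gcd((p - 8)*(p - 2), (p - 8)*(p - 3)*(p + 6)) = p - 8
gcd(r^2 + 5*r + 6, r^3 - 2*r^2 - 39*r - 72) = r + 3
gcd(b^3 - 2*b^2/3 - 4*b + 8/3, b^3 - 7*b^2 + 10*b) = b - 2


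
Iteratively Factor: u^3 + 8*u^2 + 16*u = (u + 4)*(u^2 + 4*u) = u*(u + 4)*(u + 4)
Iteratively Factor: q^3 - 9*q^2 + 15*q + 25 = (q - 5)*(q^2 - 4*q - 5) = (q - 5)^2*(q + 1)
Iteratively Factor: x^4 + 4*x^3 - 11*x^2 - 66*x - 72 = (x + 3)*(x^3 + x^2 - 14*x - 24) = (x - 4)*(x + 3)*(x^2 + 5*x + 6) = (x - 4)*(x + 3)^2*(x + 2)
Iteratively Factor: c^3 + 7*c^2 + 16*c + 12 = (c + 2)*(c^2 + 5*c + 6) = (c + 2)^2*(c + 3)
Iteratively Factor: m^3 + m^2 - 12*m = (m + 4)*(m^2 - 3*m) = m*(m + 4)*(m - 3)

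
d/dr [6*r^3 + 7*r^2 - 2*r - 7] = 18*r^2 + 14*r - 2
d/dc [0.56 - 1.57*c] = -1.57000000000000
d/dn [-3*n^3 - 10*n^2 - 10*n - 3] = -9*n^2 - 20*n - 10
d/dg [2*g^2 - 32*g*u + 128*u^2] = 4*g - 32*u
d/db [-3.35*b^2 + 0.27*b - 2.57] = 0.27 - 6.7*b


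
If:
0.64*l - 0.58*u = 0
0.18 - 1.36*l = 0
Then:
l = 0.13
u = 0.15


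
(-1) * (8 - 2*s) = 2*s - 8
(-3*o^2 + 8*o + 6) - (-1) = -3*o^2 + 8*o + 7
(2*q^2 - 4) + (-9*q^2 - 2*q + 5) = -7*q^2 - 2*q + 1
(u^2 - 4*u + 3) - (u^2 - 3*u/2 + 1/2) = 5/2 - 5*u/2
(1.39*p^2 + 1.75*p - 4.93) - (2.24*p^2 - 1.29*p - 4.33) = -0.85*p^2 + 3.04*p - 0.6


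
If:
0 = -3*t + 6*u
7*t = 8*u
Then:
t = 0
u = 0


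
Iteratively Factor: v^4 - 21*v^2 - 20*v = (v - 5)*(v^3 + 5*v^2 + 4*v) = (v - 5)*(v + 4)*(v^2 + v) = v*(v - 5)*(v + 4)*(v + 1)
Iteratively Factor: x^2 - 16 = (x + 4)*(x - 4)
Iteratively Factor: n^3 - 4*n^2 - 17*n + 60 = (n + 4)*(n^2 - 8*n + 15) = (n - 3)*(n + 4)*(n - 5)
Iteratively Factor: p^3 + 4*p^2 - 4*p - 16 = (p - 2)*(p^2 + 6*p + 8) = (p - 2)*(p + 4)*(p + 2)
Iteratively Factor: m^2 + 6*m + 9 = (m + 3)*(m + 3)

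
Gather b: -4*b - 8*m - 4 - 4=-4*b - 8*m - 8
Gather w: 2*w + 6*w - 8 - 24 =8*w - 32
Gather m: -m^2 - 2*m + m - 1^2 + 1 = -m^2 - m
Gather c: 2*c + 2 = 2*c + 2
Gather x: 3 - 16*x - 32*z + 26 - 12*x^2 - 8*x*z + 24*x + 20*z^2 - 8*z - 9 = -12*x^2 + x*(8 - 8*z) + 20*z^2 - 40*z + 20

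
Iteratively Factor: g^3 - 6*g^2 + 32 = (g + 2)*(g^2 - 8*g + 16) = (g - 4)*(g + 2)*(g - 4)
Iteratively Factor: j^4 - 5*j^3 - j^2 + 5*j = (j - 1)*(j^3 - 4*j^2 - 5*j) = (j - 5)*(j - 1)*(j^2 + j) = j*(j - 5)*(j - 1)*(j + 1)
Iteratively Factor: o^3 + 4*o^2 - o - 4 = (o - 1)*(o^2 + 5*o + 4) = (o - 1)*(o + 1)*(o + 4)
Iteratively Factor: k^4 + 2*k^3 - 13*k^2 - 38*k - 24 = (k - 4)*(k^3 + 6*k^2 + 11*k + 6) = (k - 4)*(k + 2)*(k^2 + 4*k + 3) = (k - 4)*(k + 1)*(k + 2)*(k + 3)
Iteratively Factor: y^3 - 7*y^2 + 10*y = (y)*(y^2 - 7*y + 10) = y*(y - 5)*(y - 2)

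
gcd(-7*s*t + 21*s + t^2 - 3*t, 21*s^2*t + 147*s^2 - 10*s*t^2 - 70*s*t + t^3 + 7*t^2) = 7*s - t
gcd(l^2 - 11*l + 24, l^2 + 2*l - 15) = l - 3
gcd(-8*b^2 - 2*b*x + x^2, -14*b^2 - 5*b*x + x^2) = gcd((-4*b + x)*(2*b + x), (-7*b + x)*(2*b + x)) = 2*b + x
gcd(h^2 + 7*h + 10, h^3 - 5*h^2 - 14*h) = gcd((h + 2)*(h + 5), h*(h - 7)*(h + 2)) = h + 2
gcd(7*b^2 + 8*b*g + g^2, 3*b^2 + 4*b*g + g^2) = b + g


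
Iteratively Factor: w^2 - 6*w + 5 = (w - 5)*(w - 1)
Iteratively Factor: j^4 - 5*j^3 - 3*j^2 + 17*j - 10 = (j - 1)*(j^3 - 4*j^2 - 7*j + 10) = (j - 5)*(j - 1)*(j^2 + j - 2) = (j - 5)*(j - 1)*(j + 2)*(j - 1)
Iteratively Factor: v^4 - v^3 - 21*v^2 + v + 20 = (v - 1)*(v^3 - 21*v - 20) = (v - 1)*(v + 1)*(v^2 - v - 20) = (v - 1)*(v + 1)*(v + 4)*(v - 5)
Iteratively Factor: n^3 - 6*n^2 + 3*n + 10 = (n + 1)*(n^2 - 7*n + 10) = (n - 5)*(n + 1)*(n - 2)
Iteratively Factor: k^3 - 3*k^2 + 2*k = (k - 2)*(k^2 - k) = k*(k - 2)*(k - 1)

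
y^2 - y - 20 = (y - 5)*(y + 4)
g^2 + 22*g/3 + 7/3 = (g + 1/3)*(g + 7)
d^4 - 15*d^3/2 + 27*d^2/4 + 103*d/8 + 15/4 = (d - 6)*(d - 5/2)*(d + 1/2)^2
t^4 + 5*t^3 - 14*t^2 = t^2*(t - 2)*(t + 7)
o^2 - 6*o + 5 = (o - 5)*(o - 1)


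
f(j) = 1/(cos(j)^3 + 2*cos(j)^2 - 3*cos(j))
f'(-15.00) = 0.31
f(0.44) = -2.97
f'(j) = (3*sin(j)*cos(j)^2 + 4*sin(j)*cos(j) - 3*sin(j))/(cos(j)^3 + 2*cos(j)^2 - 3*cos(j))^2 = (-3*sin(j)^3/cos(j)^2 + 4*tan(j))/((cos(j) - 1)^2*(cos(j) + 3)^2)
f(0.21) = -11.70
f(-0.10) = -50.36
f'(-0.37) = -19.60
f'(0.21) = 107.91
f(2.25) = 0.41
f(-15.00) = 0.33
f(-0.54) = -2.12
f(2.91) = 0.26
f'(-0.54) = -6.12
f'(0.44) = 11.57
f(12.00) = -1.97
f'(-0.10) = -999.97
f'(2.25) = -0.57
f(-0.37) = -4.03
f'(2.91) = -0.06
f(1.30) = -1.56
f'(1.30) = -4.03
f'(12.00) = -5.25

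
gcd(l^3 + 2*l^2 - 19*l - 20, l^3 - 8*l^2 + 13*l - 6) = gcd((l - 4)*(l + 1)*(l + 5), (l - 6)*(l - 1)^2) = 1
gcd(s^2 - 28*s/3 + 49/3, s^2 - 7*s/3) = s - 7/3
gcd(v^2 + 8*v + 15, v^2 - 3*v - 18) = v + 3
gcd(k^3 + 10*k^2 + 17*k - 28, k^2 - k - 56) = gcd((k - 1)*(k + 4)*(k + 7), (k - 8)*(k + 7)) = k + 7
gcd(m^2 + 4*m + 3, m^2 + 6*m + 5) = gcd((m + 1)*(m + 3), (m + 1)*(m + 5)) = m + 1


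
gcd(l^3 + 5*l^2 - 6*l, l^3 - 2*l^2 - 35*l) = l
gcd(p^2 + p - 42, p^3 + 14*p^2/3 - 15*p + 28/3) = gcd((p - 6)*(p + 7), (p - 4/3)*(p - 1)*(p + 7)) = p + 7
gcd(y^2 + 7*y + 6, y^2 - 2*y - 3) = y + 1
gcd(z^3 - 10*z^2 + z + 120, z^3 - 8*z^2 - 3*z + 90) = z^2 - 2*z - 15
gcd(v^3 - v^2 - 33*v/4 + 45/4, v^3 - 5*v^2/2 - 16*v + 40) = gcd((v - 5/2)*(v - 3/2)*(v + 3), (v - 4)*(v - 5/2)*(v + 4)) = v - 5/2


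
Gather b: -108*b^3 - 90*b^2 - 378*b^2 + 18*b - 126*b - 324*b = -108*b^3 - 468*b^2 - 432*b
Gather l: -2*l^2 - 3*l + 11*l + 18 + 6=-2*l^2 + 8*l + 24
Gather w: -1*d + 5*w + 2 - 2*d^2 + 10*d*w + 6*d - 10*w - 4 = -2*d^2 + 5*d + w*(10*d - 5) - 2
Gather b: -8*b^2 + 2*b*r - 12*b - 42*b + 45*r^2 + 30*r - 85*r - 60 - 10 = -8*b^2 + b*(2*r - 54) + 45*r^2 - 55*r - 70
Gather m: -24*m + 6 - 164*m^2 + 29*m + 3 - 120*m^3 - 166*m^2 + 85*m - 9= -120*m^3 - 330*m^2 + 90*m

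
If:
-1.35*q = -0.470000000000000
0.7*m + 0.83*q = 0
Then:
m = -0.41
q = 0.35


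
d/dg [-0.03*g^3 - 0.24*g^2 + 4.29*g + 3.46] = -0.09*g^2 - 0.48*g + 4.29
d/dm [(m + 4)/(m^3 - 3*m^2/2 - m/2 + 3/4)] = 4*(-8*m^3 - 42*m^2 + 48*m + 11)/(16*m^6 - 48*m^5 + 20*m^4 + 48*m^3 - 32*m^2 - 12*m + 9)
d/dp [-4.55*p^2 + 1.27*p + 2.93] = 1.27 - 9.1*p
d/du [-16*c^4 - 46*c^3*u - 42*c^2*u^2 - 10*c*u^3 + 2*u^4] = -46*c^3 - 84*c^2*u - 30*c*u^2 + 8*u^3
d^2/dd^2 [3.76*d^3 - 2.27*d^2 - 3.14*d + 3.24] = 22.56*d - 4.54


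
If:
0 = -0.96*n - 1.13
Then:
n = -1.18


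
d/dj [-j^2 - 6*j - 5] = -2*j - 6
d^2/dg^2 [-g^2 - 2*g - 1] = -2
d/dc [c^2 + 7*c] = 2*c + 7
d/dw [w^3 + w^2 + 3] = w*(3*w + 2)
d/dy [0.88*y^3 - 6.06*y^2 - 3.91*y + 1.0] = 2.64*y^2 - 12.12*y - 3.91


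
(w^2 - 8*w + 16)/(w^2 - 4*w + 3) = (w^2 - 8*w + 16)/(w^2 - 4*w + 3)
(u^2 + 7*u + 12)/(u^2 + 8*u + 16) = (u + 3)/(u + 4)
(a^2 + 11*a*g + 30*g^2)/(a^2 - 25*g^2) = (a + 6*g)/(a - 5*g)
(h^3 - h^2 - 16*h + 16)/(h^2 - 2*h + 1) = (h^2 - 16)/(h - 1)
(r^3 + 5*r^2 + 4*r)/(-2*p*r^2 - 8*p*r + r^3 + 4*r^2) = (-r - 1)/(2*p - r)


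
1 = 1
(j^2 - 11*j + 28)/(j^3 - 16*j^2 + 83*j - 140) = 1/(j - 5)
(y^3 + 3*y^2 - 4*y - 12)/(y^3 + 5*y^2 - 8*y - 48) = (y^3 + 3*y^2 - 4*y - 12)/(y^3 + 5*y^2 - 8*y - 48)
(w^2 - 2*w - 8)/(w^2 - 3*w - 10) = (w - 4)/(w - 5)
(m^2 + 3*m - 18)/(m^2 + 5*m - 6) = (m - 3)/(m - 1)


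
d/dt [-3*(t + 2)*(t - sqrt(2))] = -6*t - 6 + 3*sqrt(2)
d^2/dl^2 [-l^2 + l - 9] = -2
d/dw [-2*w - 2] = -2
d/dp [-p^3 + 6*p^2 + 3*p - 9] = -3*p^2 + 12*p + 3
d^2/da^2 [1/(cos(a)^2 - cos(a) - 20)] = (4*sin(a)^4 - 83*sin(a)^2 - 65*cos(a)/4 - 3*cos(3*a)/4 + 37)/(sin(a)^2 + cos(a) + 19)^3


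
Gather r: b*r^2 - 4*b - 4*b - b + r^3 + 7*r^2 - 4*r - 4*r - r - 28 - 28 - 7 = -9*b + r^3 + r^2*(b + 7) - 9*r - 63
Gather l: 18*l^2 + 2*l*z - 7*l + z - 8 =18*l^2 + l*(2*z - 7) + z - 8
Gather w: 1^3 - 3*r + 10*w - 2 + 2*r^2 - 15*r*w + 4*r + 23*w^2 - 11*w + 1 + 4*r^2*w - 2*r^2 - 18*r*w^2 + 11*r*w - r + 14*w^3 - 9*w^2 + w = 14*w^3 + w^2*(14 - 18*r) + w*(4*r^2 - 4*r)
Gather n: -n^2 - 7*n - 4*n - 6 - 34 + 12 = -n^2 - 11*n - 28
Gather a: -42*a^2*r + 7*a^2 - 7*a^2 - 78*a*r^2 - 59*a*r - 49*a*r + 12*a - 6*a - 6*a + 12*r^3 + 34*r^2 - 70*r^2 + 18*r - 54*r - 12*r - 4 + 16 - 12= -42*a^2*r + a*(-78*r^2 - 108*r) + 12*r^3 - 36*r^2 - 48*r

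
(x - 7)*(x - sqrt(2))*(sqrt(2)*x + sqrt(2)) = sqrt(2)*x^3 - 6*sqrt(2)*x^2 - 2*x^2 - 7*sqrt(2)*x + 12*x + 14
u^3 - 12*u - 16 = (u - 4)*(u + 2)^2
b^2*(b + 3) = b^3 + 3*b^2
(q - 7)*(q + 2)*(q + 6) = q^3 + q^2 - 44*q - 84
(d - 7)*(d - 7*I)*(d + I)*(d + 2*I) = d^4 - 7*d^3 - 4*I*d^3 + 19*d^2 + 28*I*d^2 - 133*d + 14*I*d - 98*I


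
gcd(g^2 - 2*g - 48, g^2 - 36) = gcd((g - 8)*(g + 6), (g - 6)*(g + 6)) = g + 6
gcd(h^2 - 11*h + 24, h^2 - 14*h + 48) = h - 8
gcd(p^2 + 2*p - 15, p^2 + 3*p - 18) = p - 3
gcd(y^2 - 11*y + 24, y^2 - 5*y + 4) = 1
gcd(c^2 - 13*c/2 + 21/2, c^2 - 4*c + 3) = c - 3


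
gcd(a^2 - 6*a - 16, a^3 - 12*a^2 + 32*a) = a - 8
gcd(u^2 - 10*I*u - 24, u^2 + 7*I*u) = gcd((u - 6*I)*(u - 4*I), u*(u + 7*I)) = 1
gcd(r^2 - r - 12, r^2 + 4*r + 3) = r + 3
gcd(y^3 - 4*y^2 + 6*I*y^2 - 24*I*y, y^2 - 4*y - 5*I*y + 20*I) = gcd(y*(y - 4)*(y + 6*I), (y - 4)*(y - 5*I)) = y - 4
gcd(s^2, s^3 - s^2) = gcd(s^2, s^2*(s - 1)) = s^2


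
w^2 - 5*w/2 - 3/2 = (w - 3)*(w + 1/2)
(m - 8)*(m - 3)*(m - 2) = m^3 - 13*m^2 + 46*m - 48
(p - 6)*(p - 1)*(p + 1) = p^3 - 6*p^2 - p + 6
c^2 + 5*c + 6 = (c + 2)*(c + 3)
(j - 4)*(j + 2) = j^2 - 2*j - 8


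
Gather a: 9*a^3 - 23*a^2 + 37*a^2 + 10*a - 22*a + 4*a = 9*a^3 + 14*a^2 - 8*a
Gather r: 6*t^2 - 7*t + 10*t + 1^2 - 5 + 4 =6*t^2 + 3*t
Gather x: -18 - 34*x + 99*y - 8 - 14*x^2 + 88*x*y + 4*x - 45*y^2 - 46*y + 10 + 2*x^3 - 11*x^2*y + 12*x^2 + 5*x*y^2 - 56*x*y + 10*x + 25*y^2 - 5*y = 2*x^3 + x^2*(-11*y - 2) + x*(5*y^2 + 32*y - 20) - 20*y^2 + 48*y - 16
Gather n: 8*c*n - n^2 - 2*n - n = -n^2 + n*(8*c - 3)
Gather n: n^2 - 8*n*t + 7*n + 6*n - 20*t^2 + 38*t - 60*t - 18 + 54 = n^2 + n*(13 - 8*t) - 20*t^2 - 22*t + 36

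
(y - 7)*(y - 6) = y^2 - 13*y + 42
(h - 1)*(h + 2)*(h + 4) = h^3 + 5*h^2 + 2*h - 8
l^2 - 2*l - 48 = (l - 8)*(l + 6)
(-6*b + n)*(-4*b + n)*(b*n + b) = 24*b^3*n + 24*b^3 - 10*b^2*n^2 - 10*b^2*n + b*n^3 + b*n^2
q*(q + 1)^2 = q^3 + 2*q^2 + q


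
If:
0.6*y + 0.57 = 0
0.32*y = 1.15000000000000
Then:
No Solution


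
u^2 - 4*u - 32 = (u - 8)*(u + 4)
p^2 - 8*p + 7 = (p - 7)*(p - 1)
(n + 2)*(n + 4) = n^2 + 6*n + 8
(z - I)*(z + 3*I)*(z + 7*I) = z^3 + 9*I*z^2 - 11*z + 21*I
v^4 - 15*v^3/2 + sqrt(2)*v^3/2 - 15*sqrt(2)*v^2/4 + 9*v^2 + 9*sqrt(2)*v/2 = v*(v - 6)*(v - 3/2)*(v + sqrt(2)/2)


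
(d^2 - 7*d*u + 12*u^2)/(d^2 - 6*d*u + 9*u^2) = (-d + 4*u)/(-d + 3*u)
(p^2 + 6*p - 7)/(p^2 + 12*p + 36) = (p^2 + 6*p - 7)/(p^2 + 12*p + 36)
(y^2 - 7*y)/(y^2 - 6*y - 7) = y/(y + 1)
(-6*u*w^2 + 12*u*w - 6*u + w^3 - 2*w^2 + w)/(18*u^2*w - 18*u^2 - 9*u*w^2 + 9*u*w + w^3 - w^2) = (1 - w)/(3*u - w)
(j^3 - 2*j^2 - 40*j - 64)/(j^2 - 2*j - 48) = (j^2 + 6*j + 8)/(j + 6)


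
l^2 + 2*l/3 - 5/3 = (l - 1)*(l + 5/3)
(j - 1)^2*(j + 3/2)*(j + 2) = j^4 + 3*j^3/2 - 3*j^2 - 5*j/2 + 3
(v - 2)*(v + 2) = v^2 - 4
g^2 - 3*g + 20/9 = (g - 5/3)*(g - 4/3)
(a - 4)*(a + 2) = a^2 - 2*a - 8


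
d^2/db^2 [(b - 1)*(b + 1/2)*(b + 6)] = 6*b + 11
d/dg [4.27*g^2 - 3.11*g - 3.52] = 8.54*g - 3.11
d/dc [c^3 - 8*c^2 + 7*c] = 3*c^2 - 16*c + 7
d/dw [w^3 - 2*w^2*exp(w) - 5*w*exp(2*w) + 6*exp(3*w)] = -2*w^2*exp(w) + 3*w^2 - 10*w*exp(2*w) - 4*w*exp(w) + 18*exp(3*w) - 5*exp(2*w)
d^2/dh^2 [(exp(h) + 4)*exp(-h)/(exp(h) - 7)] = (exp(3*h) + 23*exp(2*h) - 84*exp(h) + 196)*exp(-h)/(exp(3*h) - 21*exp(2*h) + 147*exp(h) - 343)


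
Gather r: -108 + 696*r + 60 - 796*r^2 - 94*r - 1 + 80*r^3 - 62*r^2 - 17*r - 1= 80*r^3 - 858*r^2 + 585*r - 50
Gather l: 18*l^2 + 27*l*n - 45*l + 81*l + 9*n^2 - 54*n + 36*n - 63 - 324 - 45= 18*l^2 + l*(27*n + 36) + 9*n^2 - 18*n - 432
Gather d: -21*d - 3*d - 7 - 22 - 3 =-24*d - 32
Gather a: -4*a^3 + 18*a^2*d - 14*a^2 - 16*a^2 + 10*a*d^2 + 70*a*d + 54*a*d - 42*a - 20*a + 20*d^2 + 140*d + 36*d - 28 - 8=-4*a^3 + a^2*(18*d - 30) + a*(10*d^2 + 124*d - 62) + 20*d^2 + 176*d - 36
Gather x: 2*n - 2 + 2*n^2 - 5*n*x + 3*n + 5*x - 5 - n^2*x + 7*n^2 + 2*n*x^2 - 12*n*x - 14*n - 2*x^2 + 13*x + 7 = 9*n^2 - 9*n + x^2*(2*n - 2) + x*(-n^2 - 17*n + 18)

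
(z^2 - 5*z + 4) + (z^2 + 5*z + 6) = 2*z^2 + 10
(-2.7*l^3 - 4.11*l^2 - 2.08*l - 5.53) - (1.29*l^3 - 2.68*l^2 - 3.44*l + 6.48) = -3.99*l^3 - 1.43*l^2 + 1.36*l - 12.01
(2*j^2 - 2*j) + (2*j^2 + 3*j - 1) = 4*j^2 + j - 1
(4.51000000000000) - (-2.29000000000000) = 6.80000000000000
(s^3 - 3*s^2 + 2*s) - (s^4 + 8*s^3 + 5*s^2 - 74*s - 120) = -s^4 - 7*s^3 - 8*s^2 + 76*s + 120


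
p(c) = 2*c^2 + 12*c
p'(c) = 4*c + 12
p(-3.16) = -17.95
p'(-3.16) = -0.64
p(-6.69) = 9.23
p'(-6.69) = -14.76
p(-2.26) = -16.90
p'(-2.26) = 2.96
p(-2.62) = -17.71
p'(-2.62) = 1.52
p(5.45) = 124.80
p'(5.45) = 33.80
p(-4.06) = -15.75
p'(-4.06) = -4.24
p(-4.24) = -14.92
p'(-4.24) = -4.96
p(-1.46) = -13.26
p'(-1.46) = 6.16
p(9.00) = 270.00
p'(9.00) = 48.00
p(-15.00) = 270.00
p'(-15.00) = -48.00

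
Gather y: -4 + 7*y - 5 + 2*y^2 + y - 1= 2*y^2 + 8*y - 10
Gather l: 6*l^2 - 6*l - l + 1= 6*l^2 - 7*l + 1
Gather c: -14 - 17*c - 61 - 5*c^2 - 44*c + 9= -5*c^2 - 61*c - 66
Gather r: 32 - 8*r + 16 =48 - 8*r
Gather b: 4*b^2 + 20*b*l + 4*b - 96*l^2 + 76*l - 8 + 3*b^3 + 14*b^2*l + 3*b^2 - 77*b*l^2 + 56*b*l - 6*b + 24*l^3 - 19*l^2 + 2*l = 3*b^3 + b^2*(14*l + 7) + b*(-77*l^2 + 76*l - 2) + 24*l^3 - 115*l^2 + 78*l - 8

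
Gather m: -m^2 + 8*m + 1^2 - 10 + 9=-m^2 + 8*m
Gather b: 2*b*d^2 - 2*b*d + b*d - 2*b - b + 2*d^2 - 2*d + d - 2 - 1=b*(2*d^2 - d - 3) + 2*d^2 - d - 3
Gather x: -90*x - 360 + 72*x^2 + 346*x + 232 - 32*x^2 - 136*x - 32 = 40*x^2 + 120*x - 160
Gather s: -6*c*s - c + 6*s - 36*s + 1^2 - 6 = -c + s*(-6*c - 30) - 5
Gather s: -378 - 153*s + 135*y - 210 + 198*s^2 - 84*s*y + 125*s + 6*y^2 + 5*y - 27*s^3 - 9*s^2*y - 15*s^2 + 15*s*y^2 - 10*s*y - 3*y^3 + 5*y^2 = -27*s^3 + s^2*(183 - 9*y) + s*(15*y^2 - 94*y - 28) - 3*y^3 + 11*y^2 + 140*y - 588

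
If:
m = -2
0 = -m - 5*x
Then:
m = -2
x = 2/5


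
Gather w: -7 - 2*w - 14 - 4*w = -6*w - 21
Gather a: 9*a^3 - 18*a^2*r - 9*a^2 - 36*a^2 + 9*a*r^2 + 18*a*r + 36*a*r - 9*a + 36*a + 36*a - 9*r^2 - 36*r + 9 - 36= 9*a^3 + a^2*(-18*r - 45) + a*(9*r^2 + 54*r + 63) - 9*r^2 - 36*r - 27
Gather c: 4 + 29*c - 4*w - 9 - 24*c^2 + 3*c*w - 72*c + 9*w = -24*c^2 + c*(3*w - 43) + 5*w - 5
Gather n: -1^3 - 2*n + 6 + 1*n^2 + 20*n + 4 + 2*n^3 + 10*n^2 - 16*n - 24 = 2*n^3 + 11*n^2 + 2*n - 15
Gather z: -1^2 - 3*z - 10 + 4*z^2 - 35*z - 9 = 4*z^2 - 38*z - 20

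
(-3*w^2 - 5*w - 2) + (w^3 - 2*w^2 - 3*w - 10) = w^3 - 5*w^2 - 8*w - 12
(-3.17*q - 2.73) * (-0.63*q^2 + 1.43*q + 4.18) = 1.9971*q^3 - 2.8132*q^2 - 17.1545*q - 11.4114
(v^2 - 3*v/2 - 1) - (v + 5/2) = v^2 - 5*v/2 - 7/2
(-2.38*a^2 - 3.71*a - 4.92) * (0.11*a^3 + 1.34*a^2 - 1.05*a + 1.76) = -0.2618*a^5 - 3.5973*a^4 - 3.0136*a^3 - 6.8861*a^2 - 1.3636*a - 8.6592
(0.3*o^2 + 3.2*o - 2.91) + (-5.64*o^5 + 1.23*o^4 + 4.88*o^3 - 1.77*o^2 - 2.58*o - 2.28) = -5.64*o^5 + 1.23*o^4 + 4.88*o^3 - 1.47*o^2 + 0.62*o - 5.19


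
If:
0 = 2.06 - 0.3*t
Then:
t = 6.87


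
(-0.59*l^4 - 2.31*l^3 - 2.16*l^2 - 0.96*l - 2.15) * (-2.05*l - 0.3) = 1.2095*l^5 + 4.9125*l^4 + 5.121*l^3 + 2.616*l^2 + 4.6955*l + 0.645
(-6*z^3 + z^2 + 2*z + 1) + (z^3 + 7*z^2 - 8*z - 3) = -5*z^3 + 8*z^2 - 6*z - 2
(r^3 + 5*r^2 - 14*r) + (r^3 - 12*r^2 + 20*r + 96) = 2*r^3 - 7*r^2 + 6*r + 96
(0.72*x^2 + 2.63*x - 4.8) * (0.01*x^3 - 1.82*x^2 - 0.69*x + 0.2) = 0.0072*x^5 - 1.2841*x^4 - 5.3314*x^3 + 7.0653*x^2 + 3.838*x - 0.96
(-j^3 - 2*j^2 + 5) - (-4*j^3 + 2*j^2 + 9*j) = 3*j^3 - 4*j^2 - 9*j + 5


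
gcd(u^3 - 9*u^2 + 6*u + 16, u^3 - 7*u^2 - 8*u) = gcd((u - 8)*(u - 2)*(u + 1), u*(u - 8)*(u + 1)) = u^2 - 7*u - 8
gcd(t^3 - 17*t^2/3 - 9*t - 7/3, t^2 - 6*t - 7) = t^2 - 6*t - 7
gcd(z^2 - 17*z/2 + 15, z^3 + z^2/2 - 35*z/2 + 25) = z - 5/2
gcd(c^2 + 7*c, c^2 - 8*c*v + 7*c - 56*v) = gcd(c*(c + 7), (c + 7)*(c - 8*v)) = c + 7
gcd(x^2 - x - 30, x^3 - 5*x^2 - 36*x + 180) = x - 6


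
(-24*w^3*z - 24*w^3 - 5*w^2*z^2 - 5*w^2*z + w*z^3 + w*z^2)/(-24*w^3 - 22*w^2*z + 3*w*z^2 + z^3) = w*(24*w^2*z + 24*w^2 + 5*w*z^2 + 5*w*z - z^3 - z^2)/(24*w^3 + 22*w^2*z - 3*w*z^2 - z^3)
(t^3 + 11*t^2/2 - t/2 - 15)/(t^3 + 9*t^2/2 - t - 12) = (t + 5)/(t + 4)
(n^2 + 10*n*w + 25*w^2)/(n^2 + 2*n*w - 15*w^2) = (-n - 5*w)/(-n + 3*w)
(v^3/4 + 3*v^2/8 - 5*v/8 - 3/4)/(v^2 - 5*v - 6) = (2*v^2 + v - 6)/(8*(v - 6))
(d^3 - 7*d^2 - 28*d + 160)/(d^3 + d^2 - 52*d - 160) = (d - 4)/(d + 4)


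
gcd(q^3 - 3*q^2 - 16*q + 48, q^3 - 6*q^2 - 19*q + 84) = q^2 + q - 12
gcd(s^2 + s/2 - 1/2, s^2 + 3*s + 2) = s + 1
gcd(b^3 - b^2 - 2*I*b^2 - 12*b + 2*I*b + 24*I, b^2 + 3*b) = b + 3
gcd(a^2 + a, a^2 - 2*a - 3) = a + 1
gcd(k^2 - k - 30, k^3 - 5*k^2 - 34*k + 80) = k + 5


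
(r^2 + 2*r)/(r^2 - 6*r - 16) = r/(r - 8)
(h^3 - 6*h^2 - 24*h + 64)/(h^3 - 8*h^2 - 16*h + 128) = (h - 2)/(h - 4)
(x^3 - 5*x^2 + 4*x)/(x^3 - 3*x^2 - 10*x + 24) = x*(x - 1)/(x^2 + x - 6)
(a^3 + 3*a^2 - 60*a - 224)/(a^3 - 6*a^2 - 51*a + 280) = (a + 4)/(a - 5)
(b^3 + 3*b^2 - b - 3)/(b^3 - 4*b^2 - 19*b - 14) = (b^2 + 2*b - 3)/(b^2 - 5*b - 14)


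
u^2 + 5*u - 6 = (u - 1)*(u + 6)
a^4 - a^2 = a^2*(a - 1)*(a + 1)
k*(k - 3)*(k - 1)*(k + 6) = k^4 + 2*k^3 - 21*k^2 + 18*k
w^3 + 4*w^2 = w^2*(w + 4)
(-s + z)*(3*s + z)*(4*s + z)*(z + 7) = -12*s^3*z - 84*s^3 + 5*s^2*z^2 + 35*s^2*z + 6*s*z^3 + 42*s*z^2 + z^4 + 7*z^3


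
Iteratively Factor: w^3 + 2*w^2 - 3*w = (w)*(w^2 + 2*w - 3) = w*(w + 3)*(w - 1)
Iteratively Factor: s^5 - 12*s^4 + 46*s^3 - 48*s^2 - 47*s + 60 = (s - 5)*(s^4 - 7*s^3 + 11*s^2 + 7*s - 12) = (s - 5)*(s - 1)*(s^3 - 6*s^2 + 5*s + 12) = (s - 5)*(s - 4)*(s - 1)*(s^2 - 2*s - 3) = (s - 5)*(s - 4)*(s - 1)*(s + 1)*(s - 3)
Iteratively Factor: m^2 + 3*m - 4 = (m - 1)*(m + 4)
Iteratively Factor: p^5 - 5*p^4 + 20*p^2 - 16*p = (p + 2)*(p^4 - 7*p^3 + 14*p^2 - 8*p) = (p - 4)*(p + 2)*(p^3 - 3*p^2 + 2*p) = (p - 4)*(p - 2)*(p + 2)*(p^2 - p) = p*(p - 4)*(p - 2)*(p + 2)*(p - 1)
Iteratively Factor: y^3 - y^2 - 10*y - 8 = (y + 2)*(y^2 - 3*y - 4) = (y - 4)*(y + 2)*(y + 1)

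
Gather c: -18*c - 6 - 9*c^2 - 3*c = -9*c^2 - 21*c - 6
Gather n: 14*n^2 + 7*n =14*n^2 + 7*n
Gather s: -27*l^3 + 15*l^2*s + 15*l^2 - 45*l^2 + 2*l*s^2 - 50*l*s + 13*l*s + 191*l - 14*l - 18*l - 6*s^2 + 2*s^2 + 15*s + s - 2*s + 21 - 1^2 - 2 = -27*l^3 - 30*l^2 + 159*l + s^2*(2*l - 4) + s*(15*l^2 - 37*l + 14) + 18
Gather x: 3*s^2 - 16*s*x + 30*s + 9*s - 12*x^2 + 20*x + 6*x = 3*s^2 + 39*s - 12*x^2 + x*(26 - 16*s)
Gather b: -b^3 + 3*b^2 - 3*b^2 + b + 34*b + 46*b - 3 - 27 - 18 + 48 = -b^3 + 81*b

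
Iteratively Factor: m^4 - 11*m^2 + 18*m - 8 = (m - 1)*(m^3 + m^2 - 10*m + 8) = (m - 1)*(m + 4)*(m^2 - 3*m + 2) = (m - 1)^2*(m + 4)*(m - 2)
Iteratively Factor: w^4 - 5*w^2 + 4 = (w - 2)*(w^3 + 2*w^2 - w - 2) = (w - 2)*(w - 1)*(w^2 + 3*w + 2) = (w - 2)*(w - 1)*(w + 2)*(w + 1)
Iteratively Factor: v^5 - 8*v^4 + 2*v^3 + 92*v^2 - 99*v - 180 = (v + 3)*(v^4 - 11*v^3 + 35*v^2 - 13*v - 60) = (v - 4)*(v + 3)*(v^3 - 7*v^2 + 7*v + 15) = (v - 4)*(v + 1)*(v + 3)*(v^2 - 8*v + 15) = (v - 4)*(v - 3)*(v + 1)*(v + 3)*(v - 5)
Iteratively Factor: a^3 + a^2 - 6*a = (a)*(a^2 + a - 6) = a*(a - 2)*(a + 3)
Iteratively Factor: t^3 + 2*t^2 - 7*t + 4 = (t - 1)*(t^2 + 3*t - 4) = (t - 1)^2*(t + 4)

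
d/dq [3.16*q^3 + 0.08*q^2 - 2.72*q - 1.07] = 9.48*q^2 + 0.16*q - 2.72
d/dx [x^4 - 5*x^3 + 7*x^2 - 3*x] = 4*x^3 - 15*x^2 + 14*x - 3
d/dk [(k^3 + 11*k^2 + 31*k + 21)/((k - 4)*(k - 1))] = (k^4 - 10*k^3 - 74*k^2 + 46*k + 229)/(k^4 - 10*k^3 + 33*k^2 - 40*k + 16)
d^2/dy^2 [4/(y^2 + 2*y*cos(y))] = 8*(y*(y + 2*cos(y))*(y*cos(y) + 2*sin(y) - 1) + 4*(-y*sin(y) + y + cos(y))^2)/(y^3*(y + 2*cos(y))^3)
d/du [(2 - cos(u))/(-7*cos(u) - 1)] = -15*sin(u)/(7*cos(u) + 1)^2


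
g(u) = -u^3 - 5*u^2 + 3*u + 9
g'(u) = -3*u^2 - 10*u + 3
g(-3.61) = -19.94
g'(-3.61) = 0.00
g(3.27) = -69.62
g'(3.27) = -61.78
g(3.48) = -83.26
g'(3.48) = -68.13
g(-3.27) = -19.31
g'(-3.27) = 3.62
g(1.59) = -2.89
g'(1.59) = -20.48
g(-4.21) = -17.63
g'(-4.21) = -8.07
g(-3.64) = -19.94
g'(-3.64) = -0.35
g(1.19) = 3.80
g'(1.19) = -13.15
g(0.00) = 9.00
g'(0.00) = 3.00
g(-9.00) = 306.00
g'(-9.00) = -150.00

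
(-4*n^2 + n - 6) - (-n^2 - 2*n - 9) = -3*n^2 + 3*n + 3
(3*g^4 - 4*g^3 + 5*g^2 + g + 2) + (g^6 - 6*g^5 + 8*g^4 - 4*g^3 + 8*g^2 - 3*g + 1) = g^6 - 6*g^5 + 11*g^4 - 8*g^3 + 13*g^2 - 2*g + 3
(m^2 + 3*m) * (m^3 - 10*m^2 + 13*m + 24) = m^5 - 7*m^4 - 17*m^3 + 63*m^2 + 72*m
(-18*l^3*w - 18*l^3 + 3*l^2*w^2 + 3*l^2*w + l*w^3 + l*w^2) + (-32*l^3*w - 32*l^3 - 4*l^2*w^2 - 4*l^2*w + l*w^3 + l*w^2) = -50*l^3*w - 50*l^3 - l^2*w^2 - l^2*w + 2*l*w^3 + 2*l*w^2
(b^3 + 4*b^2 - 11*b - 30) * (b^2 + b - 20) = b^5 + 5*b^4 - 27*b^3 - 121*b^2 + 190*b + 600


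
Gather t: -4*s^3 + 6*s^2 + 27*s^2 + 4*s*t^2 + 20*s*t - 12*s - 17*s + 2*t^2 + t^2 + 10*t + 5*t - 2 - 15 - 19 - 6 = -4*s^3 + 33*s^2 - 29*s + t^2*(4*s + 3) + t*(20*s + 15) - 42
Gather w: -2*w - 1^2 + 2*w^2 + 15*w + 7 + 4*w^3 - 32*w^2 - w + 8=4*w^3 - 30*w^2 + 12*w + 14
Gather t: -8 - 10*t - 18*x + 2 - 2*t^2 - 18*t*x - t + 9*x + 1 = -2*t^2 + t*(-18*x - 11) - 9*x - 5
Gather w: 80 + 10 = 90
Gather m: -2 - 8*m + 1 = -8*m - 1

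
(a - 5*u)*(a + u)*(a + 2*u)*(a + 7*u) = a^4 + 5*a^3*u - 27*a^2*u^2 - 101*a*u^3 - 70*u^4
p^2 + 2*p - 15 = (p - 3)*(p + 5)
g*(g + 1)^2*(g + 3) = g^4 + 5*g^3 + 7*g^2 + 3*g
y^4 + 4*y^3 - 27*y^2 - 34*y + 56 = (y - 4)*(y - 1)*(y + 2)*(y + 7)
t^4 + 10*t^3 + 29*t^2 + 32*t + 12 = (t + 1)^2*(t + 2)*(t + 6)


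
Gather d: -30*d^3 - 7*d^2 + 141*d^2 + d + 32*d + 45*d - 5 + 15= -30*d^3 + 134*d^2 + 78*d + 10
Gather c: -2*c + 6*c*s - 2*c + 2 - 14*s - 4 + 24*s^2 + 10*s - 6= c*(6*s - 4) + 24*s^2 - 4*s - 8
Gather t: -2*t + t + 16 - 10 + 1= 7 - t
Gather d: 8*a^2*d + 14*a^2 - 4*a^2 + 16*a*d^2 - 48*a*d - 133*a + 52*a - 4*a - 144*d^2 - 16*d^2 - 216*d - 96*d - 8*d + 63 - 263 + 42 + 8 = 10*a^2 - 85*a + d^2*(16*a - 160) + d*(8*a^2 - 48*a - 320) - 150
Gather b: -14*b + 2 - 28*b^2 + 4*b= -28*b^2 - 10*b + 2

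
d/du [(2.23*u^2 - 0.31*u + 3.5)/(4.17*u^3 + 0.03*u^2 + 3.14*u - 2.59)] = (-9.2991*u^4 + 2.5854*u^3 - 36.7735*u^2 - 11.7614*u - 10.1871)/(17.3889*u^6 + 0.2502*u^5 + 26.1885*u^4 - 21.4122*u^3 + 9.7042*u^2 - 16.2652*u + 6.7081)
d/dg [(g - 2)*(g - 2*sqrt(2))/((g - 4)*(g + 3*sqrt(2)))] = (-(g - 4)*(g - 2)*(g - 2*sqrt(2)) + 2*(g - 4)*(g + 3*sqrt(2))*(g - sqrt(2) - 1) - (g - 2)*(g - 2*sqrt(2))*(g + 3*sqrt(2)))/((g - 4)^2*(g + 3*sqrt(2))^2)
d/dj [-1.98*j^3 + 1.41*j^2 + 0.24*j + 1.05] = -5.94*j^2 + 2.82*j + 0.24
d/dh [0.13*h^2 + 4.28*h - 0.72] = 0.26*h + 4.28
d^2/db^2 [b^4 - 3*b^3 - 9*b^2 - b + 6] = 12*b^2 - 18*b - 18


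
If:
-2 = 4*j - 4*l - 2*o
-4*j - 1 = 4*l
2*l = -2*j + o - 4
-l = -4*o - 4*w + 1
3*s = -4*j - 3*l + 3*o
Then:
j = 1/2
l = -3/4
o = 7/2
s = 43/12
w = -55/16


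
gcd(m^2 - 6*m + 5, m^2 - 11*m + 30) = m - 5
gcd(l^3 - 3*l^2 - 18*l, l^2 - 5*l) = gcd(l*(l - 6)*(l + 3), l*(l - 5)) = l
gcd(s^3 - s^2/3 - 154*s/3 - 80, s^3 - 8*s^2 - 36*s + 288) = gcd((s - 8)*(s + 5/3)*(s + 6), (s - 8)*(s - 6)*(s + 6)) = s^2 - 2*s - 48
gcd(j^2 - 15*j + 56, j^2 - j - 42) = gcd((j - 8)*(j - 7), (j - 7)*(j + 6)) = j - 7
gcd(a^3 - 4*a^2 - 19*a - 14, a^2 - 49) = a - 7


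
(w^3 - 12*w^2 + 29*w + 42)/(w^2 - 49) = (w^2 - 5*w - 6)/(w + 7)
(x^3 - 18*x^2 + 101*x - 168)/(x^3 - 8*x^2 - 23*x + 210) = (x^2 - 11*x + 24)/(x^2 - x - 30)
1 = 1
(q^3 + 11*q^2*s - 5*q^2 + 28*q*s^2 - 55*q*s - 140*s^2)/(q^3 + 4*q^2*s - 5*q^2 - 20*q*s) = (q + 7*s)/q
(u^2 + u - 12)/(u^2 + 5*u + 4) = (u - 3)/(u + 1)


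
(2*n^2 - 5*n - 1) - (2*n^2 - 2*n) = -3*n - 1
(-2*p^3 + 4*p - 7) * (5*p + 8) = -10*p^4 - 16*p^3 + 20*p^2 - 3*p - 56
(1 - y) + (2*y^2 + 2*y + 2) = 2*y^2 + y + 3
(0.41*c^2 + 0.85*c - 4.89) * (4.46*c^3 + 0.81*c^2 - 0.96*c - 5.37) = 1.8286*c^5 + 4.1231*c^4 - 21.5145*c^3 - 6.9786*c^2 + 0.1299*c + 26.2593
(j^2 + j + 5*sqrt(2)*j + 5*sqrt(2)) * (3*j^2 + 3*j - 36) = 3*j^4 + 6*j^3 + 15*sqrt(2)*j^3 - 33*j^2 + 30*sqrt(2)*j^2 - 165*sqrt(2)*j - 36*j - 180*sqrt(2)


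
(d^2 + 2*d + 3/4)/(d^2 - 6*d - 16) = (d^2 + 2*d + 3/4)/(d^2 - 6*d - 16)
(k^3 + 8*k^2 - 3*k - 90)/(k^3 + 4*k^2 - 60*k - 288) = (k^2 + 2*k - 15)/(k^2 - 2*k - 48)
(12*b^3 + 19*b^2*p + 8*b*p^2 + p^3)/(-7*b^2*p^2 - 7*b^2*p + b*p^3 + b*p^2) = (12*b^3 + 19*b^2*p + 8*b*p^2 + p^3)/(b*p*(-7*b*p - 7*b + p^2 + p))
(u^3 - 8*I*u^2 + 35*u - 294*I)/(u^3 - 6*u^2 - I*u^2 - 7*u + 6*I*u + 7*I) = (u^3 - 8*I*u^2 + 35*u - 294*I)/(u^3 - u^2*(6 + I) + u*(-7 + 6*I) + 7*I)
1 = 1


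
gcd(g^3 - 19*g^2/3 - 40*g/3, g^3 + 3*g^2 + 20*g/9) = g^2 + 5*g/3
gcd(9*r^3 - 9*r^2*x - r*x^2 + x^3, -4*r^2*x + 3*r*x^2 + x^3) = -r + x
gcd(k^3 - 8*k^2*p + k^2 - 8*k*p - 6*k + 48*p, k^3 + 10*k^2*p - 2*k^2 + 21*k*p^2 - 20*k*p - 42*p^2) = k - 2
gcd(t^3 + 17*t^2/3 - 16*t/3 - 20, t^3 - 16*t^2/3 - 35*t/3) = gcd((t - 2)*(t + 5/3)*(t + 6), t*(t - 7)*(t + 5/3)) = t + 5/3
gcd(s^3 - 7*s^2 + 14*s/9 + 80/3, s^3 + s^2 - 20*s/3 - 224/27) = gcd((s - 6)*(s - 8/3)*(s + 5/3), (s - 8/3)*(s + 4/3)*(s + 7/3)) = s - 8/3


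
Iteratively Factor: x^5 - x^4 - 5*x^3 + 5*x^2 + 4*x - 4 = (x - 1)*(x^4 - 5*x^2 + 4) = (x - 1)*(x + 2)*(x^3 - 2*x^2 - x + 2) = (x - 1)^2*(x + 2)*(x^2 - x - 2) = (x - 1)^2*(x + 1)*(x + 2)*(x - 2)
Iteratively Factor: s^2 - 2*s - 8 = (s + 2)*(s - 4)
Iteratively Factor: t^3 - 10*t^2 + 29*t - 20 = (t - 1)*(t^2 - 9*t + 20) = (t - 5)*(t - 1)*(t - 4)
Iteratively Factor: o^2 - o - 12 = (o - 4)*(o + 3)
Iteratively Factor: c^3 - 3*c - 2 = (c - 2)*(c^2 + 2*c + 1) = (c - 2)*(c + 1)*(c + 1)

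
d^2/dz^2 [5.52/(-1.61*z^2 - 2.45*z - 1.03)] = (28.616784*z^2 + 43.54728*z - 5.52*(3.22*z + 2.45)*(6.44*z + 4.9) + 18.307632)/(1.61*z^2 + 2.45*z + 1.03)^3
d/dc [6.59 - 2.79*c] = -2.79000000000000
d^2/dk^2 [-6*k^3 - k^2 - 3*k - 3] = -36*k - 2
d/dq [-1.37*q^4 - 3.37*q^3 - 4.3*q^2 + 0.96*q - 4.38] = -5.48*q^3 - 10.11*q^2 - 8.6*q + 0.96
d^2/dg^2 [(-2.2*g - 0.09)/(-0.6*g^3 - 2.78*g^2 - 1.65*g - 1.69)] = (4.752*g^5 + 22.4064*g^4 + 32.05088*g^3 - 22.061664*g^2 - 60.08682*g - 12.625026)/(0.216*g^9 + 3.0024*g^8 + 15.69312*g^7 + 39.823352*g^6 + 60.0696*g^5 + 71.927238*g^4 + 56.145285*g^3 + 37.622949*g^2 + 14.137695*g + 4.826809)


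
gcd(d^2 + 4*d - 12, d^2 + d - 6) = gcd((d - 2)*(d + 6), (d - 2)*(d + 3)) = d - 2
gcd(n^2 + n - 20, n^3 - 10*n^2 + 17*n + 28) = n - 4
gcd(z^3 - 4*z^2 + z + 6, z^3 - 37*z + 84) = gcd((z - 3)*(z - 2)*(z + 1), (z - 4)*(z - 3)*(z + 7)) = z - 3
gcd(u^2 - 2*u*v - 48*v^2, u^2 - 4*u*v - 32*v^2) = u - 8*v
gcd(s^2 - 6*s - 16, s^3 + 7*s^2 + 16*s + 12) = s + 2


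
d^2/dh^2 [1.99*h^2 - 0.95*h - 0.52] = 3.98000000000000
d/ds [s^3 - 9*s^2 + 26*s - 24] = 3*s^2 - 18*s + 26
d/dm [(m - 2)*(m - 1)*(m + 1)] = 3*m^2 - 4*m - 1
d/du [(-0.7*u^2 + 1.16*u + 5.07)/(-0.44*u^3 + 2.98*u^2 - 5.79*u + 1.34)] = (-0.308*u^4 + 1.0208*u^3 + 7.2886*u^2 - 32.0932*u + 30.9097)/(0.1936*u^6 - 2.6224*u^5 + 13.9756*u^4 - 35.6876*u^3 + 41.5105*u^2 - 15.5172*u + 1.7956)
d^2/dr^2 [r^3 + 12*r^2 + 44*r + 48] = 6*r + 24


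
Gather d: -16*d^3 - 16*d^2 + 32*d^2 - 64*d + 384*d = -16*d^3 + 16*d^2 + 320*d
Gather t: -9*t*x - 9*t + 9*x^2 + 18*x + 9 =t*(-9*x - 9) + 9*x^2 + 18*x + 9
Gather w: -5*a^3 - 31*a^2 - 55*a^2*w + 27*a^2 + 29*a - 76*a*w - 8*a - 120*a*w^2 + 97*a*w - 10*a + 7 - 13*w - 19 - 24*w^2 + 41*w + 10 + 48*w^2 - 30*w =-5*a^3 - 4*a^2 + 11*a + w^2*(24 - 120*a) + w*(-55*a^2 + 21*a - 2) - 2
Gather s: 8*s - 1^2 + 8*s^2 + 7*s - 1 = 8*s^2 + 15*s - 2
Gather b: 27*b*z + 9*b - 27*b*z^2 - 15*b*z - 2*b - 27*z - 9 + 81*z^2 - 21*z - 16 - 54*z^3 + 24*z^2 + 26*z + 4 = b*(-27*z^2 + 12*z + 7) - 54*z^3 + 105*z^2 - 22*z - 21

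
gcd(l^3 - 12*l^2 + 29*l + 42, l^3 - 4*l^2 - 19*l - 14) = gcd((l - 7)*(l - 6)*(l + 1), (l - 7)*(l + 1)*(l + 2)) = l^2 - 6*l - 7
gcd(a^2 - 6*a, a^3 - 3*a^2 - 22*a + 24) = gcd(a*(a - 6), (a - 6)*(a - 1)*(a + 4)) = a - 6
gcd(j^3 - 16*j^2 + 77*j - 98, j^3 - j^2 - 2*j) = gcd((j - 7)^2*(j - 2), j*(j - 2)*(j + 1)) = j - 2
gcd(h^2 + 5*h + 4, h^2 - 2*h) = 1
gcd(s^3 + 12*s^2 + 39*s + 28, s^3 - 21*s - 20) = s^2 + 5*s + 4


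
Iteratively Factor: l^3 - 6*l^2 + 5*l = (l)*(l^2 - 6*l + 5) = l*(l - 5)*(l - 1)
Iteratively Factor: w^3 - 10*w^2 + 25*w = (w - 5)*(w^2 - 5*w) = (w - 5)^2*(w)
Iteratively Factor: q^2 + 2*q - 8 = (q + 4)*(q - 2)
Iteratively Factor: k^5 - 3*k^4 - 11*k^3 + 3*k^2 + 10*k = (k)*(k^4 - 3*k^3 - 11*k^2 + 3*k + 10) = k*(k + 1)*(k^3 - 4*k^2 - 7*k + 10) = k*(k + 1)*(k + 2)*(k^2 - 6*k + 5) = k*(k - 1)*(k + 1)*(k + 2)*(k - 5)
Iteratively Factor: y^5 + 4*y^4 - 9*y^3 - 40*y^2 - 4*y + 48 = (y + 4)*(y^4 - 9*y^2 - 4*y + 12) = (y - 3)*(y + 4)*(y^3 + 3*y^2 - 4) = (y - 3)*(y + 2)*(y + 4)*(y^2 + y - 2) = (y - 3)*(y + 2)^2*(y + 4)*(y - 1)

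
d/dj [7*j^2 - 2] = 14*j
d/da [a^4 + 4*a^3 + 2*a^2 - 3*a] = 4*a^3 + 12*a^2 + 4*a - 3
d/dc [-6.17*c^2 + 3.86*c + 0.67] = 3.86 - 12.34*c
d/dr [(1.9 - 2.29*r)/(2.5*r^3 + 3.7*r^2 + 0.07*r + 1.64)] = (11.45*r^3 - 5.777*r^2 - 14.06*r - 3.8886)/(6.25*r^6 + 18.5*r^5 + 14.04*r^4 + 8.718*r^3 + 12.1409*r^2 + 0.2296*r + 2.6896)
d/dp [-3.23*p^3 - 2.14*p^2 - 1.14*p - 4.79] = -9.69*p^2 - 4.28*p - 1.14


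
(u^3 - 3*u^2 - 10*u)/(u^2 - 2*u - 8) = u*(u - 5)/(u - 4)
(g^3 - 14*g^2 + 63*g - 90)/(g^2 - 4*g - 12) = (g^2 - 8*g + 15)/(g + 2)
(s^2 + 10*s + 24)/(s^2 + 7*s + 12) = (s + 6)/(s + 3)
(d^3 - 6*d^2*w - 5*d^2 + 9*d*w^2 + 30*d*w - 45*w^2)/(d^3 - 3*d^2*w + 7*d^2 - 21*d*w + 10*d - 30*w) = (d^2 - 3*d*w - 5*d + 15*w)/(d^2 + 7*d + 10)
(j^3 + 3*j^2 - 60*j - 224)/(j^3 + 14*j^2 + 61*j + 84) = (j - 8)/(j + 3)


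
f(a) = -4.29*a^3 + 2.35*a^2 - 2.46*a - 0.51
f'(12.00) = -1799.34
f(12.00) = -7104.75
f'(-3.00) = -132.39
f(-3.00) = 143.85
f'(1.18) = -14.83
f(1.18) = -7.19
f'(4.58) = -250.90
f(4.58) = -374.63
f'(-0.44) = -7.02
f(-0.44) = 1.39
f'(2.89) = -96.37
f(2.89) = -91.54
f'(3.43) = -137.75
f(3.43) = -154.42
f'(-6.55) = -585.40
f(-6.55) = 1321.96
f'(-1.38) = -33.46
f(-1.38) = 18.63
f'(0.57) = -3.96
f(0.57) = -1.94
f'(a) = -12.87*a^2 + 4.7*a - 2.46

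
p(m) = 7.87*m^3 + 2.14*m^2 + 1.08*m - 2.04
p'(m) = 23.61*m^2 + 4.28*m + 1.08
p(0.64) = 1.59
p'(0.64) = 13.49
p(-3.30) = -265.12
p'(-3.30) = 244.07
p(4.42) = 724.12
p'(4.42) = 481.25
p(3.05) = 244.45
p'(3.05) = 233.77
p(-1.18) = -13.27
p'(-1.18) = 28.90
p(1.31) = 20.74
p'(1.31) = 47.20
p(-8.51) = -4706.49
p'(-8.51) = 1674.50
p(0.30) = -1.31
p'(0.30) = 4.49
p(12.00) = 13918.44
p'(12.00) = 3452.28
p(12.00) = 13918.44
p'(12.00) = 3452.28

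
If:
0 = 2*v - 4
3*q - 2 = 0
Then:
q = 2/3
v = 2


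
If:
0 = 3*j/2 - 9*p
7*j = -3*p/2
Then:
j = 0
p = 0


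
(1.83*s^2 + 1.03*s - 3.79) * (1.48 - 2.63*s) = -4.8129*s^3 - 0.000499999999999723*s^2 + 11.4921*s - 5.6092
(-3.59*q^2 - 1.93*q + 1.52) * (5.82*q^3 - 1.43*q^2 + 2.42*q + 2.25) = -20.8938*q^5 - 6.0989*q^4 + 2.9185*q^3 - 14.9217*q^2 - 0.6641*q + 3.42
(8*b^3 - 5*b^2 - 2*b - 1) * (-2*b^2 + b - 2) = -16*b^5 + 18*b^4 - 17*b^3 + 10*b^2 + 3*b + 2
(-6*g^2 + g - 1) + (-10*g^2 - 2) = -16*g^2 + g - 3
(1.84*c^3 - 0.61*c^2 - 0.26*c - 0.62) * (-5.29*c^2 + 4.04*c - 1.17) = -9.7336*c^5 + 10.6605*c^4 - 3.2418*c^3 + 2.9431*c^2 - 2.2006*c + 0.7254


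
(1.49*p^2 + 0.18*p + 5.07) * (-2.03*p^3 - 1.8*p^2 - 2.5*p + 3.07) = -3.0247*p^5 - 3.0474*p^4 - 14.3411*p^3 - 5.0017*p^2 - 12.1224*p + 15.5649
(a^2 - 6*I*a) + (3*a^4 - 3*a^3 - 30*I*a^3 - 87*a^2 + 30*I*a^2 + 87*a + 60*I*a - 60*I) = 3*a^4 - 3*a^3 - 30*I*a^3 - 86*a^2 + 30*I*a^2 + 87*a + 54*I*a - 60*I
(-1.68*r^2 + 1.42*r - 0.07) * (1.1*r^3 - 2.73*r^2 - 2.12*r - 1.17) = -1.848*r^5 + 6.1484*r^4 - 0.392*r^3 - 0.8537*r^2 - 1.513*r + 0.0819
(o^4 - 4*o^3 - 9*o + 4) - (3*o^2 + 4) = o^4 - 4*o^3 - 3*o^2 - 9*o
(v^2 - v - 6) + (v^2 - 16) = 2*v^2 - v - 22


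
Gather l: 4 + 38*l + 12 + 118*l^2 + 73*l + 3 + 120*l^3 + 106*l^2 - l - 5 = 120*l^3 + 224*l^2 + 110*l + 14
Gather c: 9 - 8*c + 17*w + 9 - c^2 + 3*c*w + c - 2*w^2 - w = -c^2 + c*(3*w - 7) - 2*w^2 + 16*w + 18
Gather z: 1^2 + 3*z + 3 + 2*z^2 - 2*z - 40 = 2*z^2 + z - 36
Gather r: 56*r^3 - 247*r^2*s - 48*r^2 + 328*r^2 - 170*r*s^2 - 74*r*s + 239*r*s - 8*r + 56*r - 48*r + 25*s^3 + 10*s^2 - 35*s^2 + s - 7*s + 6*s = 56*r^3 + r^2*(280 - 247*s) + r*(-170*s^2 + 165*s) + 25*s^3 - 25*s^2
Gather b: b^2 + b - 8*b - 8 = b^2 - 7*b - 8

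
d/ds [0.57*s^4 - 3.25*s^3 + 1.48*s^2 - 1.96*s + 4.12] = 2.28*s^3 - 9.75*s^2 + 2.96*s - 1.96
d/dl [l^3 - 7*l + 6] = 3*l^2 - 7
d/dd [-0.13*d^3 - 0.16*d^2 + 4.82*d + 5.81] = -0.39*d^2 - 0.32*d + 4.82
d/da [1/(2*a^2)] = -1/a^3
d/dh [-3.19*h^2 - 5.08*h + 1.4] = -6.38*h - 5.08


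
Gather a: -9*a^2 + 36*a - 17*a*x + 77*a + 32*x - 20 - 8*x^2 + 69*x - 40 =-9*a^2 + a*(113 - 17*x) - 8*x^2 + 101*x - 60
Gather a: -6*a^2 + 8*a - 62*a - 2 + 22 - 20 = -6*a^2 - 54*a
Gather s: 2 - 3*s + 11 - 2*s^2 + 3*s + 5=18 - 2*s^2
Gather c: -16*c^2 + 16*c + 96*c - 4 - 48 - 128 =-16*c^2 + 112*c - 180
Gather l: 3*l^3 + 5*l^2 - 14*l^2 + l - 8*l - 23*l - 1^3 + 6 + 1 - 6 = 3*l^3 - 9*l^2 - 30*l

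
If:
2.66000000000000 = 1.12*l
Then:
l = 2.38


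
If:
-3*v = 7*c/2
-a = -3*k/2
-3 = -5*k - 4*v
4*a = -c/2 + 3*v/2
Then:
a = 81/314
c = -72/157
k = 27/157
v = 84/157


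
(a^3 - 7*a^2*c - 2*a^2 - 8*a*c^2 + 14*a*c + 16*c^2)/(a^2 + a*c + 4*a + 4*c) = (a^2 - 8*a*c - 2*a + 16*c)/(a + 4)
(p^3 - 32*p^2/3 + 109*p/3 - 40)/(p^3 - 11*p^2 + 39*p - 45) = (p - 8/3)/(p - 3)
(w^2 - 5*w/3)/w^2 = (w - 5/3)/w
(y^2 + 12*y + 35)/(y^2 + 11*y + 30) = (y + 7)/(y + 6)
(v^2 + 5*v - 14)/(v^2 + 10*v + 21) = (v - 2)/(v + 3)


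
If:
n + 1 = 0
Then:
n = -1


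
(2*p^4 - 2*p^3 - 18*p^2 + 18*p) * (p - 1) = 2*p^5 - 4*p^4 - 16*p^3 + 36*p^2 - 18*p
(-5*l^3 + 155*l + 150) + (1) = -5*l^3 + 155*l + 151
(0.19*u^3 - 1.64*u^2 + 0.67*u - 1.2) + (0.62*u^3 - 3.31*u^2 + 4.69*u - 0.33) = 0.81*u^3 - 4.95*u^2 + 5.36*u - 1.53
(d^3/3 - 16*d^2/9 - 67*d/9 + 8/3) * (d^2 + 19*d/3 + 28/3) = d^5/3 + d^4/3 - 421*d^3/27 - 1649*d^2/27 - 1420*d/27 + 224/9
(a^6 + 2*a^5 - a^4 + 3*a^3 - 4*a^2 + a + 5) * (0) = 0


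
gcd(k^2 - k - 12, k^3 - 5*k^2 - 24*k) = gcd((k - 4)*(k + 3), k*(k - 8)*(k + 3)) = k + 3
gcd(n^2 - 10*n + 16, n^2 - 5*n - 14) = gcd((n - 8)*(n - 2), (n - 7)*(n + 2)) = 1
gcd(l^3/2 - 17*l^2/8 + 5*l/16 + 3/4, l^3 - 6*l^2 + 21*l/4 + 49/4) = 1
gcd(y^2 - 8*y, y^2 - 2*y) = y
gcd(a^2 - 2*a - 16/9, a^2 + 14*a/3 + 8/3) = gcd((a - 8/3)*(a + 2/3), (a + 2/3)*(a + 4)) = a + 2/3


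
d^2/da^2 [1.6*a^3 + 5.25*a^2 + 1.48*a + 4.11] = 9.6*a + 10.5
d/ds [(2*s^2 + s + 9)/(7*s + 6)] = (14*s^2 + 24*s - 57)/(49*s^2 + 84*s + 36)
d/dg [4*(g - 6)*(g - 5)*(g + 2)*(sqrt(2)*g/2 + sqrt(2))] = sqrt(2)*(8*g^3 - 42*g^2 - 40*g + 152)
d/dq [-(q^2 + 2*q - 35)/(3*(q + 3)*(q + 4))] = (-5*q^2 - 94*q - 269)/(3*(q^4 + 14*q^3 + 73*q^2 + 168*q + 144))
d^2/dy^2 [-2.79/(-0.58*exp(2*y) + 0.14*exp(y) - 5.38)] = ((0.3906 - 6.4728*exp(y))*(0.58*exp(2*y) - 0.14*exp(y) + 5.38) + 2.79*(1.16*exp(y) - 0.14)*(2.32*exp(y) - 0.28)*exp(y))*exp(y)/(0.58*exp(2*y) - 0.14*exp(y) + 5.38)^3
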